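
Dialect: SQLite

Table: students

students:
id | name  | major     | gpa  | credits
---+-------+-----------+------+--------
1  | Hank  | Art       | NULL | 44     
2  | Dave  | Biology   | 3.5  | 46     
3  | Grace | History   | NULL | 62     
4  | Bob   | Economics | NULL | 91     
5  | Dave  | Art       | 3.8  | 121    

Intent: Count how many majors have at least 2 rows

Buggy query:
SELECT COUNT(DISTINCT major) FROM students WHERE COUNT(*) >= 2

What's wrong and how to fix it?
Bug: COUNT(*) cannot appear in WHERE; the per-group count doesn't exist yet

Fix: Use a subquery that GROUPs and filters with HAVING, then count its rows

Corrected query:
SELECT COUNT(*) FROM (SELECT major FROM students GROUP BY major HAVING COUNT(*) >= 2)

Result:
COUNT(*)
--------
1       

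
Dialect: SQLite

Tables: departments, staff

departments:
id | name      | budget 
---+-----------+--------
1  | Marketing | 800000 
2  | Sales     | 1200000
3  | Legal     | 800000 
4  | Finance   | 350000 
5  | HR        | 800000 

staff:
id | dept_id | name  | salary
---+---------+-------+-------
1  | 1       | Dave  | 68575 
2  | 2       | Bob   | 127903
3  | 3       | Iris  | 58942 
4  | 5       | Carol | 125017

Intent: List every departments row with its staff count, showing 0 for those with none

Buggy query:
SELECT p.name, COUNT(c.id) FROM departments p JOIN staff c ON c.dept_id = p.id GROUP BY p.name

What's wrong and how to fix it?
Bug: An inner join excludes parents with zero children

Fix: Switch to LEFT JOIN to retain unmatched parent rows

Corrected query:
SELECT p.name, COUNT(c.id) FROM departments p LEFT JOIN staff c ON c.dept_id = p.id GROUP BY p.name

Result:
name      | COUNT(c.id)
----------+------------
Finance   | 0          
HR        | 1          
Legal     | 1          
Marketing | 1          
Sales     | 1          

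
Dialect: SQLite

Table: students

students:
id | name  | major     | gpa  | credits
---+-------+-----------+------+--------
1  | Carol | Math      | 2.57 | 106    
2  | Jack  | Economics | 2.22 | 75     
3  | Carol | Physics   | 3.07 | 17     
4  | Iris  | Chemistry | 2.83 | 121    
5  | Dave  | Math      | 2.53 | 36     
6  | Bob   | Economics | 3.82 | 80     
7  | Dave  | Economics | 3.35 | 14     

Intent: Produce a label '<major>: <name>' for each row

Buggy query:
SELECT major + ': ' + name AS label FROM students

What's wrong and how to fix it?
Bug: SQLite uses || for string concatenation; + coerces text to numbers (yielding 0)

Fix: Replace + with || to concatenate text

Corrected query:
SELECT major || ': ' || name AS label FROM students

Result:
label          
---------------
Math: Carol    
Economics: Jack
Physics: Carol 
Chemistry: Iris
Math: Dave     
Economics: Bob 
Economics: Dave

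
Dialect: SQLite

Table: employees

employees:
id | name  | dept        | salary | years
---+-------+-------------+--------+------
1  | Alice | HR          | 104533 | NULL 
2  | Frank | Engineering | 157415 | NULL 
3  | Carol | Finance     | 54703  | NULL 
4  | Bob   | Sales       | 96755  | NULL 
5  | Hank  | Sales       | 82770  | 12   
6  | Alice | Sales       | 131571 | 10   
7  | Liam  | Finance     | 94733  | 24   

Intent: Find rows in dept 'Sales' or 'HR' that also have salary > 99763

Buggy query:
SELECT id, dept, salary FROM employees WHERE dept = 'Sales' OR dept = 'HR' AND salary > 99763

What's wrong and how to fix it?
Bug: Without parentheses, AND is evaluated before OR, so the salary filter only applies to the 'HR' branch

Fix: Add parentheses around the OR so the AND applies to both alternatives

Corrected query:
SELECT id, dept, salary FROM employees WHERE (dept = 'Sales' OR dept = 'HR') AND salary > 99763

Result:
id | dept  | salary
---+-------+-------
1  | HR    | 104533
6  | Sales | 131571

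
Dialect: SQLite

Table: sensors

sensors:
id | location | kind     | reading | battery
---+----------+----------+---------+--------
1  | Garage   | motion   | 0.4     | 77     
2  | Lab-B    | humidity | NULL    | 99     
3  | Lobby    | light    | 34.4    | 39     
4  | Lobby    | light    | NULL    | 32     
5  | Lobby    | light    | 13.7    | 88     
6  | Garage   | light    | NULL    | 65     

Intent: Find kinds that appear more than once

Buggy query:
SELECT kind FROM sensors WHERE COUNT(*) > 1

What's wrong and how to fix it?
Bug: WHERE can't reference COUNT(*); aggregates are computed after WHERE

Fix: GROUP BY kind, then filter groups with HAVING COUNT(*) > 1

Corrected query:
SELECT kind FROM sensors GROUP BY kind HAVING COUNT(*) > 1

Result:
kind 
-----
light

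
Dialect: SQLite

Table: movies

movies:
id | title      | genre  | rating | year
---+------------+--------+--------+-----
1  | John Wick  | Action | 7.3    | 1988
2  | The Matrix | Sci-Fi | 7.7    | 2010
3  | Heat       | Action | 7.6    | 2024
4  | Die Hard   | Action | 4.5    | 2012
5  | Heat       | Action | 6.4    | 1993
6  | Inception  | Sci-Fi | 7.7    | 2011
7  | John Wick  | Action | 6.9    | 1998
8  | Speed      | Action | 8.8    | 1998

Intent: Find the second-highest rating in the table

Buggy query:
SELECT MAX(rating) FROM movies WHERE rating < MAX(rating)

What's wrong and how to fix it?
Bug: MAX(rating) on the right of the comparison is an aggregate-in-WHERE error

Fix: Compute the overall MAX in a subquery, then take MAX of rows below it

Corrected query:
SELECT MAX(rating) FROM movies WHERE rating < (SELECT MAX(rating) FROM movies)

Result:
MAX(rating)
-----------
7.7        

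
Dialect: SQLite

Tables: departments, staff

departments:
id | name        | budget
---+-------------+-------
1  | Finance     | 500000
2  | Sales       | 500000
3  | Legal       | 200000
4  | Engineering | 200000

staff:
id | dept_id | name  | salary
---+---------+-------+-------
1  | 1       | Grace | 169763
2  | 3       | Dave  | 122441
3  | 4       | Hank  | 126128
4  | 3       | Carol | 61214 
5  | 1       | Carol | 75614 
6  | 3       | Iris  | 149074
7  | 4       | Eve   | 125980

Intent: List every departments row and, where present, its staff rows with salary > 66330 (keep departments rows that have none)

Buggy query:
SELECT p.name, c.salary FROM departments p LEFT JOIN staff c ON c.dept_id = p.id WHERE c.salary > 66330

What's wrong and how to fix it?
Bug: Filtering c.salary in WHERE discards the NULL rows produced by LEFT JOIN, turning it into an inner join

Fix: Move the right-table condition into the ON clause so unmatched parents are kept

Corrected query:
SELECT p.name, c.salary FROM departments p LEFT JOIN staff c ON c.dept_id = p.id AND c.salary > 66330

Result:
name        | salary
------------+-------
Finance     | 75614 
Finance     | 169763
Sales       | NULL  
Legal       | 122441
Legal       | 149074
Engineering | 125980
Engineering | 126128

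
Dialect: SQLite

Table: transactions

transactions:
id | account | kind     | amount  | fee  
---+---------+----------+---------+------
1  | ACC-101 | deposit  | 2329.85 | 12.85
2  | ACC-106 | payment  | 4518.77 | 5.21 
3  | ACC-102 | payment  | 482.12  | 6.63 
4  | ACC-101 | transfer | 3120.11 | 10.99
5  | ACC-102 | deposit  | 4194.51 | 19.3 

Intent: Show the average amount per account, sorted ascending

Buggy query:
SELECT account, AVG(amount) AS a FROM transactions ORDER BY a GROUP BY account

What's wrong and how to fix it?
Bug: ORDER BY appears before GROUP BY; SQL clause order requires GROUP BY first

Fix: Reorder: SELECT … FROM … GROUP BY … ORDER BY …

Corrected query:
SELECT account, AVG(amount) AS a FROM transactions GROUP BY account ORDER BY a

Result:
account | a       
--------+---------
ACC-102 | 2338.315
ACC-101 | 2724.98 
ACC-106 | 4518.77 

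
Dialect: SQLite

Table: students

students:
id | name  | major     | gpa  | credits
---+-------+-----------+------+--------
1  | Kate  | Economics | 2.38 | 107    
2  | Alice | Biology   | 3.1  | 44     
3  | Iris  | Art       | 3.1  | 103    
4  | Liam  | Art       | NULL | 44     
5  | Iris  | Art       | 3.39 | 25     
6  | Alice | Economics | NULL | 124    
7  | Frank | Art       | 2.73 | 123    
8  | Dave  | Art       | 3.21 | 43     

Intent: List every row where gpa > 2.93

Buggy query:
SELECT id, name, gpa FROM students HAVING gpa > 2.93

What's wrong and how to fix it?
Bug: This is a non-aggregate query (no GROUP BY, no aggregates), so in SQLite the HAVING clause is invalid here; a row-level condition belongs in WHERE

Fix: Use WHERE for row-level filtering

Corrected query:
SELECT id, name, gpa FROM students WHERE gpa > 2.93

Result:
id | name  | gpa 
---+-------+-----
2  | Alice | 3.1 
3  | Iris  | 3.1 
5  | Iris  | 3.39
8  | Dave  | 3.21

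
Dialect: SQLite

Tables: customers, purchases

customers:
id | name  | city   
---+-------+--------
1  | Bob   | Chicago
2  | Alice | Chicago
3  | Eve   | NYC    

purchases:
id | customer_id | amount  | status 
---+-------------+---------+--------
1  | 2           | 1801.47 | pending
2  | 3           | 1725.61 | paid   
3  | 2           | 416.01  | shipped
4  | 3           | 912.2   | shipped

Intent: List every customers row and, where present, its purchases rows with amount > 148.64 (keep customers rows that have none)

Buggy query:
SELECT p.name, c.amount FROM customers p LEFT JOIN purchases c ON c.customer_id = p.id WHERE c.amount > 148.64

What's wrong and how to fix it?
Bug: A WHERE condition on the right-hand table after LEFT JOIN drops unmatched parents

Fix: Put 'c.amount > 148.64' in the JOIN's ON clause instead of WHERE

Corrected query:
SELECT p.name, c.amount FROM customers p LEFT JOIN purchases c ON c.customer_id = p.id AND c.amount > 148.64

Result:
name  | amount 
------+--------
Bob   | NULL   
Alice | 416.01 
Alice | 1801.47
Eve   | 912.2  
Eve   | 1725.61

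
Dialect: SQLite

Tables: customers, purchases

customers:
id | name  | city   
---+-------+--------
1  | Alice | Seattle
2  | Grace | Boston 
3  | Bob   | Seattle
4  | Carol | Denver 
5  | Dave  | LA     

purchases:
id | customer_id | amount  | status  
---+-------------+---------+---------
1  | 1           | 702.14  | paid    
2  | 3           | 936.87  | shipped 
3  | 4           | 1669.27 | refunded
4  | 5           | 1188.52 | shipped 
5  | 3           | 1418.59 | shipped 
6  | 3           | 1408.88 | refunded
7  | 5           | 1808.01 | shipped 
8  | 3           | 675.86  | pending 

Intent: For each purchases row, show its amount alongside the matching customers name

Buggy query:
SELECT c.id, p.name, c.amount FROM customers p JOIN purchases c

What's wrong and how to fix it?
Bug: JOIN with no ON clause produces a cartesian product; every purchases row pairs with every customers row

Fix: Add ON c.customer_id = p.id to the JOIN

Corrected query:
SELECT c.id, p.name, c.amount FROM customers p JOIN purchases c ON c.customer_id = p.id

Result:
id | name  | amount 
---+-------+--------
1  | Alice | 702.14 
2  | Bob   | 936.87 
3  | Carol | 1669.27
4  | Dave  | 1188.52
5  | Bob   | 1418.59
6  | Bob   | 1408.88
7  | Dave  | 1808.01
8  | Bob   | 675.86 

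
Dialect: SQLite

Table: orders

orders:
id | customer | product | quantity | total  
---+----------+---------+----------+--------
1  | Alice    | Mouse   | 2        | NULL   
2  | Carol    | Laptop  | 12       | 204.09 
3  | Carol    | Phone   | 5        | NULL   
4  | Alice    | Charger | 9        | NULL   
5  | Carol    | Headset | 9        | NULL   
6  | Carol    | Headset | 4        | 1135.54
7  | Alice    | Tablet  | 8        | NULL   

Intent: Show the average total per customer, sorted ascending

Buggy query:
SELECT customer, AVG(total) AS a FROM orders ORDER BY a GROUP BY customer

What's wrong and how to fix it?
Bug: ORDER BY appears before GROUP BY; SQL clause order requires GROUP BY first

Fix: Reorder: SELECT … FROM … GROUP BY … ORDER BY …

Corrected query:
SELECT customer, AVG(total) AS a FROM orders GROUP BY customer ORDER BY a

Result:
customer | a      
---------+--------
Alice    | NULL   
Carol    | 669.815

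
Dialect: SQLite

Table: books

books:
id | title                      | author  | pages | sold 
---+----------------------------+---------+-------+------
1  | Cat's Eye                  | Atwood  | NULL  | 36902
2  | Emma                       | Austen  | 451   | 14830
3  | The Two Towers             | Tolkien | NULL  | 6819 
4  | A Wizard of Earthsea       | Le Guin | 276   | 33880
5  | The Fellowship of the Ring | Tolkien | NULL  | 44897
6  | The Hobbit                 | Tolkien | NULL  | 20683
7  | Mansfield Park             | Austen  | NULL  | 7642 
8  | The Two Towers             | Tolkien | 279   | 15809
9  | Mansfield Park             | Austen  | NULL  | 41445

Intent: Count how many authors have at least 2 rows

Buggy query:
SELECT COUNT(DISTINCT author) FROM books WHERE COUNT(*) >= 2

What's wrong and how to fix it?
Bug: COUNT(*) cannot appear in WHERE; the per-group count doesn't exist yet

Fix: Use a subquery that GROUPs and filters with HAVING, then count its rows

Corrected query:
SELECT COUNT(*) FROM (SELECT author FROM books GROUP BY author HAVING COUNT(*) >= 2)

Result:
COUNT(*)
--------
2       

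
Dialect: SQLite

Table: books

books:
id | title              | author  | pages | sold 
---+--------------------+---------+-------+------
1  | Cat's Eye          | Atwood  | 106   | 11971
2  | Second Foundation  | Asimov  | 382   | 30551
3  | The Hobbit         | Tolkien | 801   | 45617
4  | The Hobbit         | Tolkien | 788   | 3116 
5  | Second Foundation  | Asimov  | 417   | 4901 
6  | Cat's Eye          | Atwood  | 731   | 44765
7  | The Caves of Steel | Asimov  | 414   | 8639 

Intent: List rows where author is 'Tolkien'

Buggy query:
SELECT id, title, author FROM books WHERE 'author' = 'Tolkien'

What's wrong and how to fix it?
Bug: 'author' in single quotes is a string literal, not the column; the comparison is literal-vs-literal and never true

Fix: Remove the quotes around the column name (or use double quotes for an identifier)

Corrected query:
SELECT id, title, author FROM books WHERE author = 'Tolkien'

Result:
id | title      | author 
---+------------+--------
3  | The Hobbit | Tolkien
4  | The Hobbit | Tolkien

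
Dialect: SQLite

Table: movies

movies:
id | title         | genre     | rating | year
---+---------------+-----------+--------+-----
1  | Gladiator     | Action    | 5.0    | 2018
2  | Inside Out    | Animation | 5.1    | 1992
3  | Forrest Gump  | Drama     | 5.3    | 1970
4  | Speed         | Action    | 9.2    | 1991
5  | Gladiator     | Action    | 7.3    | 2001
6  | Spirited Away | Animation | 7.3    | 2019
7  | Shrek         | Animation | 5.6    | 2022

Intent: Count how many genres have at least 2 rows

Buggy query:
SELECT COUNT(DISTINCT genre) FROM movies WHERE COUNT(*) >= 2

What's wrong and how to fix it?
Bug: COUNT(*) cannot appear in WHERE; the per-group count doesn't exist yet

Fix: Use a subquery that GROUPs and filters with HAVING, then count its rows

Corrected query:
SELECT COUNT(*) FROM (SELECT genre FROM movies GROUP BY genre HAVING COUNT(*) >= 2)

Result:
COUNT(*)
--------
2       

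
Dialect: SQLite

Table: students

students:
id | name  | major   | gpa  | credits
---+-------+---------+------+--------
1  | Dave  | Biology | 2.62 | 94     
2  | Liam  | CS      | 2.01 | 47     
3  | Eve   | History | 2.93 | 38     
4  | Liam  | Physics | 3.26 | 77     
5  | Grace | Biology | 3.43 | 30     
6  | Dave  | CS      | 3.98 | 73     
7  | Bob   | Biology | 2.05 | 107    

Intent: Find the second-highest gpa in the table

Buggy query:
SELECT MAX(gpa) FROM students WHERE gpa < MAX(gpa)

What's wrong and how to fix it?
Bug: The inner MAX is an aggregate inside WHERE, which is not allowed

Fix: Put the inner MAX in a scalar subquery

Corrected query:
SELECT MAX(gpa) FROM students WHERE gpa < (SELECT MAX(gpa) FROM students)

Result:
MAX(gpa)
--------
3.43    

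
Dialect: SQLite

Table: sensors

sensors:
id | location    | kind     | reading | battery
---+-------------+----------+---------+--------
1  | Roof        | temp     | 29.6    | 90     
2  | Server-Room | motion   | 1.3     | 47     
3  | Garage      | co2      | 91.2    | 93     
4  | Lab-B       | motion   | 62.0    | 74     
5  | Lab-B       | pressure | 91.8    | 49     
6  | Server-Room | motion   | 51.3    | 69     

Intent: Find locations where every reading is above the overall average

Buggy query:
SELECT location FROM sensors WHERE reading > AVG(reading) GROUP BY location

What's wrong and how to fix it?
Bug: WHERE evaluates per row before aggregation, so AVG() is unavailable

Fix: Compute the overall average in a scalar subquery and compare each group's MIN against it in HAVING

Corrected query:
SELECT location FROM sensors GROUP BY location HAVING MIN(reading) > (SELECT AVG(reading) FROM sensors)

Result:
location
--------
Garage  
Lab-B   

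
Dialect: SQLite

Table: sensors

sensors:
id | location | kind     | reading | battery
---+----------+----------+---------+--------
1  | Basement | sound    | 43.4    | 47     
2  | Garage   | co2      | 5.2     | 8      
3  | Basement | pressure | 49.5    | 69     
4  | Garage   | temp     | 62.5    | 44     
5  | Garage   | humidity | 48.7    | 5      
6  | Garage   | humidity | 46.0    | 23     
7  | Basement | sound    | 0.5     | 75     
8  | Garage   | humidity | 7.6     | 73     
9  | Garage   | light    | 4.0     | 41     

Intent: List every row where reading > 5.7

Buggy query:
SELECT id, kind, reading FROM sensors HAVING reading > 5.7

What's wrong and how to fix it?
Bug: This is a non-aggregate query (no GROUP BY, no aggregates), so in SQLite the HAVING clause is invalid here; a row-level condition belongs in WHERE

Fix: Use WHERE for row-level filtering

Corrected query:
SELECT id, kind, reading FROM sensors WHERE reading > 5.7

Result:
id | kind     | reading
---+----------+--------
1  | sound    | 43.4   
3  | pressure | 49.5   
4  | temp     | 62.5   
5  | humidity | 48.7   
6  | humidity | 46     
8  | humidity | 7.6    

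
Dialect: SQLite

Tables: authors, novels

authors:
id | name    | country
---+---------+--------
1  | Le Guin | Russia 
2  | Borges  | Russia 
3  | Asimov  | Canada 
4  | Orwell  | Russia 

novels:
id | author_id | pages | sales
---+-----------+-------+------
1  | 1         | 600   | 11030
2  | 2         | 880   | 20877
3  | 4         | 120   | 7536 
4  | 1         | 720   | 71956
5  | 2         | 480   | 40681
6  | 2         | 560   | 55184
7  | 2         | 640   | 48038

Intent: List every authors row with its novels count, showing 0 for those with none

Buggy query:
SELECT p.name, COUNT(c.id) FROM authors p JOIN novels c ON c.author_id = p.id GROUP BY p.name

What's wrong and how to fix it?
Bug: INNER JOIN drops authors rows that have no matching novels rows

Fix: Use LEFT JOIN so parents without children still appear (COUNT(c.id) gives 0)

Corrected query:
SELECT p.name, COUNT(c.id) FROM authors p LEFT JOIN novels c ON c.author_id = p.id GROUP BY p.name

Result:
name    | COUNT(c.id)
--------+------------
Asimov  | 0          
Borges  | 4          
Le Guin | 2          
Orwell  | 1          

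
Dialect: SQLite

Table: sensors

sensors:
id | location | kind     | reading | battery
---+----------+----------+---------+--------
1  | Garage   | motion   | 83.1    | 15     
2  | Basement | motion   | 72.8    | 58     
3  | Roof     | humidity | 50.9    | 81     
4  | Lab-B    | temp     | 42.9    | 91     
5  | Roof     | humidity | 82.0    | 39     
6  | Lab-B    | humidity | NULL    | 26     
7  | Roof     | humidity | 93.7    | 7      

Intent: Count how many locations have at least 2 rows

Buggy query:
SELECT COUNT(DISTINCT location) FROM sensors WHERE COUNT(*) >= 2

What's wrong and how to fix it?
Bug: WHERE filters individual rows, not groups, so a group-level COUNT is invalid there

Fix: Group first with HAVING COUNT(*) >= 2, then COUNT the resulting groups

Corrected query:
SELECT COUNT(*) FROM (SELECT location FROM sensors GROUP BY location HAVING COUNT(*) >= 2)

Result:
COUNT(*)
--------
2       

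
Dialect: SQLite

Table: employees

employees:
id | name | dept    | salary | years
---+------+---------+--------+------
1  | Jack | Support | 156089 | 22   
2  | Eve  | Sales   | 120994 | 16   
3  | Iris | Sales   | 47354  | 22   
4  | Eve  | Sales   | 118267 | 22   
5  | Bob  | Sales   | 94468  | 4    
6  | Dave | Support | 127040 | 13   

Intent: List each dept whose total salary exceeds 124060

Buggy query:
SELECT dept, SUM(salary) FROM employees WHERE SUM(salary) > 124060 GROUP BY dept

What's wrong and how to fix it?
Bug: Aggregate functions cannot appear in a WHERE clause

Fix: Move the aggregate condition to a HAVING clause

Corrected query:
SELECT dept, SUM(salary) FROM employees GROUP BY dept HAVING SUM(salary) > 124060

Result:
dept    | SUM(salary)
--------+------------
Sales   | 381083     
Support | 283129     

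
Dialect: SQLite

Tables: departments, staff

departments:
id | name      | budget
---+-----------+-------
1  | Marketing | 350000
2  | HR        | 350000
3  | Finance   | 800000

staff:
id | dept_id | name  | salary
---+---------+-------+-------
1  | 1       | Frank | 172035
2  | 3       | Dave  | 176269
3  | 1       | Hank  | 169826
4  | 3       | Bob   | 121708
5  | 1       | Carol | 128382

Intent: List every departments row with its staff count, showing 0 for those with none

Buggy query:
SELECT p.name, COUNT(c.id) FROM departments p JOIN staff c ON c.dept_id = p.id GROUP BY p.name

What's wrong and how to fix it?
Bug: INNER JOIN drops departments rows that have no matching staff rows

Fix: Switch to LEFT JOIN to retain unmatched parent rows

Corrected query:
SELECT p.name, COUNT(c.id) FROM departments p LEFT JOIN staff c ON c.dept_id = p.id GROUP BY p.name

Result:
name      | COUNT(c.id)
----------+------------
Finance   | 2          
HR        | 0          
Marketing | 3          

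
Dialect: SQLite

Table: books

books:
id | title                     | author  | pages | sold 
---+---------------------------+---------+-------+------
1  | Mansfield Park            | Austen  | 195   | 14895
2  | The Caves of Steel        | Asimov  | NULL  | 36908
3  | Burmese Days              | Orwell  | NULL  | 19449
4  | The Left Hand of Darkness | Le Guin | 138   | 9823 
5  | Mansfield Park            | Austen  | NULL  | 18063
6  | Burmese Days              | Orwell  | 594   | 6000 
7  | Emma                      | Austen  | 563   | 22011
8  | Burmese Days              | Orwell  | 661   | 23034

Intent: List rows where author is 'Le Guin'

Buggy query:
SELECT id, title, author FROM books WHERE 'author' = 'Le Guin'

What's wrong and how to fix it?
Bug: Single quotes denote string literals in SQL; the column name is being compared as a constant string

Fix: Reference the column as author without single quotes

Corrected query:
SELECT id, title, author FROM books WHERE author = 'Le Guin'

Result:
id | title                     | author 
---+---------------------------+--------
4  | The Left Hand of Darkness | Le Guin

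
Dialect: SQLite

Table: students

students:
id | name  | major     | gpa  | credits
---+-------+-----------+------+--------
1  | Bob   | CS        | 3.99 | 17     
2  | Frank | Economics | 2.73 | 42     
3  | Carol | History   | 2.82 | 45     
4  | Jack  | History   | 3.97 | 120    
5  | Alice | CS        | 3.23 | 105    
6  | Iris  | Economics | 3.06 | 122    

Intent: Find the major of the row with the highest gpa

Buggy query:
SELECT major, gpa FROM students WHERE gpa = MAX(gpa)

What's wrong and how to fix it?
Bug: WHERE is evaluated per row; an aggregate over the whole table isn't defined there

Fix: Use a subquery: WHERE gpa = (SELECT MAX(gpa) FROM students)

Corrected query:
SELECT major, gpa FROM students WHERE gpa = (SELECT MAX(gpa) FROM students)

Result:
major | gpa 
------+-----
CS    | 3.99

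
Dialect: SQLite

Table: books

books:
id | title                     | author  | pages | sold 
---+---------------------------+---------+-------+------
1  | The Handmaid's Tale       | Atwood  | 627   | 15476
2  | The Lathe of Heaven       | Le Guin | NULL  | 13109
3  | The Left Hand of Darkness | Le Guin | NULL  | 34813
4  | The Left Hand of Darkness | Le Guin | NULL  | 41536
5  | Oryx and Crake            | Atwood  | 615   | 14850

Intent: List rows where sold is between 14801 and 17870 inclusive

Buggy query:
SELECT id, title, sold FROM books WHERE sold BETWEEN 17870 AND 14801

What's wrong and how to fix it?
Bug: BETWEEN expects the lower bound first; with 17870 AND 14801 the range is empty

Fix: Write BETWEEN 14801 AND 17870

Corrected query:
SELECT id, title, sold FROM books WHERE sold BETWEEN 14801 AND 17870

Result:
id | title               | sold 
---+---------------------+------
1  | The Handmaid's Tale | 15476
5  | Oryx and Crake      | 14850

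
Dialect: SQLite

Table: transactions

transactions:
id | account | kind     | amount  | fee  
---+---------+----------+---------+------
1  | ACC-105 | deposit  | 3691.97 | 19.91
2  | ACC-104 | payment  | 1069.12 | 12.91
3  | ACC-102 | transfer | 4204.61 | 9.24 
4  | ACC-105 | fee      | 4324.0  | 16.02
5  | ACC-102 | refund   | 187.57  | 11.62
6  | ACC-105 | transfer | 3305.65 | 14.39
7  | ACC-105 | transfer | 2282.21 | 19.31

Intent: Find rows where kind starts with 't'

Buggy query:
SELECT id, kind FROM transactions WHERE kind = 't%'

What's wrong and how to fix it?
Bug: Wildcards only work with LIKE; '=' treats '%' as a literal character

Fix: Replace '=' with LIKE so 't%' is treated as a pattern

Corrected query:
SELECT id, kind FROM transactions WHERE kind LIKE 't%'

Result:
id | kind    
---+---------
3  | transfer
6  | transfer
7  | transfer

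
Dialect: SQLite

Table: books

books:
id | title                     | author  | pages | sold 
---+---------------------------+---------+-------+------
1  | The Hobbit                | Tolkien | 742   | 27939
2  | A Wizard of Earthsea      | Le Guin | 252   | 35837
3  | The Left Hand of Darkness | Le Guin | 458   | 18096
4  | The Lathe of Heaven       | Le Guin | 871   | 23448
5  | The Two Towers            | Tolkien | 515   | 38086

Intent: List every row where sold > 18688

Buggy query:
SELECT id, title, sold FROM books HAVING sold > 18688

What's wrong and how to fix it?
Bug: HAVING filters the output of aggregation, but this query has no GROUP BY and no aggregate functions, so SQLite rejects it (HAVING clause on a non-aggregate query); the condition here is per row

Fix: Use WHERE for row-level filtering

Corrected query:
SELECT id, title, sold FROM books WHERE sold > 18688

Result:
id | title                | sold 
---+----------------------+------
1  | The Hobbit           | 27939
2  | A Wizard of Earthsea | 35837
4  | The Lathe of Heaven  | 23448
5  | The Two Towers       | 38086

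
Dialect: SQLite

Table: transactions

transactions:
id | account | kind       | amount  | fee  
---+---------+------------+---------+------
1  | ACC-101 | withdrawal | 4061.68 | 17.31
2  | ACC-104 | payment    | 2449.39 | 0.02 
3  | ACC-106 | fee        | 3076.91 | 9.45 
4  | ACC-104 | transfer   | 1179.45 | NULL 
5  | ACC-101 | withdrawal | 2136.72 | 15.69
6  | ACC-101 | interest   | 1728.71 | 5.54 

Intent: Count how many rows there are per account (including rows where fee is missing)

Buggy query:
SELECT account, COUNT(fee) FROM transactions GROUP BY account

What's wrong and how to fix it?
Bug: COUNT(column) counts non-NULL values only; rows with NULL fee aren't counted

Fix: Replace COUNT(fee) with COUNT(*)

Corrected query:
SELECT account, COUNT(*) FROM transactions GROUP BY account

Result:
account | COUNT(*)
--------+---------
ACC-101 | 3       
ACC-104 | 2       
ACC-106 | 1       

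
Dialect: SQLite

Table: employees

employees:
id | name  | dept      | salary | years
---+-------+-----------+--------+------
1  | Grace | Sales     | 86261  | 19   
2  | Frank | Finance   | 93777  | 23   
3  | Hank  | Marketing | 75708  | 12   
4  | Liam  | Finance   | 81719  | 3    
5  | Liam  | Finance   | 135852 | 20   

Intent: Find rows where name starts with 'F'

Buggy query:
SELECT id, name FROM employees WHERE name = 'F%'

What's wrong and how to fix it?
Bug: '=' compares the literal string including the % character; pattern matching needs LIKE

Fix: Use LIKE for wildcard pattern matching

Corrected query:
SELECT id, name FROM employees WHERE name LIKE 'F%'

Result:
id | name 
---+------
2  | Frank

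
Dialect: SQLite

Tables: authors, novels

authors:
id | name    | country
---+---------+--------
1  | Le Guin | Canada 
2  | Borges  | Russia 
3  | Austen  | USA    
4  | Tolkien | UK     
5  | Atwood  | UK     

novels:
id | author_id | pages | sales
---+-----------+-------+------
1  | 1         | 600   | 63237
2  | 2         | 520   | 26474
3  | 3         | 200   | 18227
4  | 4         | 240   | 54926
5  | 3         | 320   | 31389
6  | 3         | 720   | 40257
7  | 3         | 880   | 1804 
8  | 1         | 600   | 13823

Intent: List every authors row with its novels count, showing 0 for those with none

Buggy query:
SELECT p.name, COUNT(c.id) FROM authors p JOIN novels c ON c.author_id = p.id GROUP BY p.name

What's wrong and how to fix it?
Bug: An inner join excludes parents with zero children

Fix: Switch to LEFT JOIN to retain unmatched parent rows

Corrected query:
SELECT p.name, COUNT(c.id) FROM authors p LEFT JOIN novels c ON c.author_id = p.id GROUP BY p.name

Result:
name    | COUNT(c.id)
--------+------------
Atwood  | 0          
Austen  | 4          
Borges  | 1          
Le Guin | 2          
Tolkien | 1          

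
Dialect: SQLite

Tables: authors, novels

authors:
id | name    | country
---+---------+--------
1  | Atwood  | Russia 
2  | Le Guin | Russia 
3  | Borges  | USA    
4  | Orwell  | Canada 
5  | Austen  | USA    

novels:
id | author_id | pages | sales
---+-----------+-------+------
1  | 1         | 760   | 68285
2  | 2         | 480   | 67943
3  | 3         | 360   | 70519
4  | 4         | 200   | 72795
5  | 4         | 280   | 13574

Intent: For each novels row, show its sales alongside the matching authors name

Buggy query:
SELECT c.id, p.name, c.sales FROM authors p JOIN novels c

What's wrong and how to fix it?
Bug: JOIN with no ON clause produces a cartesian product; every novels row pairs with every authors row

Fix: Specify the join condition linking the foreign key to the parent id

Corrected query:
SELECT c.id, p.name, c.sales FROM authors p JOIN novels c ON c.author_id = p.id

Result:
id | name    | sales
---+---------+------
1  | Atwood  | 68285
2  | Le Guin | 67943
3  | Borges  | 70519
4  | Orwell  | 72795
5  | Orwell  | 13574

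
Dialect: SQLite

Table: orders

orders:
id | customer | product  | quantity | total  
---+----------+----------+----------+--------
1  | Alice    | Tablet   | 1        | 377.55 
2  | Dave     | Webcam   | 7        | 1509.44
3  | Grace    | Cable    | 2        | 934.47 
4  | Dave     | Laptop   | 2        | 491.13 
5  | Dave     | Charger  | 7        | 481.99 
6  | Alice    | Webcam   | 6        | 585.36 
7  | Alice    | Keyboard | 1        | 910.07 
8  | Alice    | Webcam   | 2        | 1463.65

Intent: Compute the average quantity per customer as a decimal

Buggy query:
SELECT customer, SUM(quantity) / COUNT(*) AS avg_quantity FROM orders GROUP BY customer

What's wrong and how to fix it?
Bug: Both operands are integers, so '/' performs integer division and truncates

Fix: Cast one side to REAL so the division keeps the fractional part

Corrected query:
SELECT customer, SUM(quantity) * 1.0 / COUNT(*) AS avg_quantity FROM orders GROUP BY customer

Result:
customer | avg_quantity
---------+-------------
Alice    | 2.5         
Dave     | 5.333333    
Grace    | 2           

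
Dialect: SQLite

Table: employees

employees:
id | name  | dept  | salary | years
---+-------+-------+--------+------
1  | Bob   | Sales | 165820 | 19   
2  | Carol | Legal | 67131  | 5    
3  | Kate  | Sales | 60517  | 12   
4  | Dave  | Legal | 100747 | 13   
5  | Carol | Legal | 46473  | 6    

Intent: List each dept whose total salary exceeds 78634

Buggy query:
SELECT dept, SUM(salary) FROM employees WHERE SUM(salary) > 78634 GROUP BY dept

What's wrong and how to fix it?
Bug: WHERE runs before GROUP BY, so aggregates aren't available there

Fix: Move the aggregate condition to a HAVING clause

Corrected query:
SELECT dept, SUM(salary) FROM employees GROUP BY dept HAVING SUM(salary) > 78634

Result:
dept  | SUM(salary)
------+------------
Legal | 214351     
Sales | 226337     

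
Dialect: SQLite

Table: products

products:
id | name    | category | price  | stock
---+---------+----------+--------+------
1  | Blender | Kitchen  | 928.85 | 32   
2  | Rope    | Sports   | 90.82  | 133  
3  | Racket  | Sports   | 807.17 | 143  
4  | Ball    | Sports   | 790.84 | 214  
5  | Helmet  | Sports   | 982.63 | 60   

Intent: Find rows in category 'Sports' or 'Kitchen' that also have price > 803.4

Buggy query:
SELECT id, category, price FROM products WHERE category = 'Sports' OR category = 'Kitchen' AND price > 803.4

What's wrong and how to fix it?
Bug: AND binds tighter than OR, so this parses as category = 'Sports' OR (category = 'Kitchen' AND price > 803.4)

Fix: Add parentheses around the OR so the AND applies to both alternatives

Corrected query:
SELECT id, category, price FROM products WHERE (category = 'Sports' OR category = 'Kitchen') AND price > 803.4

Result:
id | category | price 
---+----------+-------
1  | Kitchen  | 928.85
3  | Sports   | 807.17
5  | Sports   | 982.63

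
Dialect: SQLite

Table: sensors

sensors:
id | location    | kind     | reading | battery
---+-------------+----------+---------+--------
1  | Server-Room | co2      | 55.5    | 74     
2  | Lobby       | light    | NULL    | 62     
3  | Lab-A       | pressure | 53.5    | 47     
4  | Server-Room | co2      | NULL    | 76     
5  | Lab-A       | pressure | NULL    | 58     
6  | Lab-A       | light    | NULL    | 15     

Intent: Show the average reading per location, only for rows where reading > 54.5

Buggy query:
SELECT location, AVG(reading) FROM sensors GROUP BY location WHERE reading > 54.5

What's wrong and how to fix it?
Bug: Row-level WHERE must come before GROUP BY in the clause order

Fix: Move the WHERE clause before GROUP BY

Corrected query:
SELECT location, AVG(reading) FROM sensors WHERE reading > 54.5 GROUP BY location

Result:
location    | AVG(reading)
------------+-------------
Server-Room | 55.5        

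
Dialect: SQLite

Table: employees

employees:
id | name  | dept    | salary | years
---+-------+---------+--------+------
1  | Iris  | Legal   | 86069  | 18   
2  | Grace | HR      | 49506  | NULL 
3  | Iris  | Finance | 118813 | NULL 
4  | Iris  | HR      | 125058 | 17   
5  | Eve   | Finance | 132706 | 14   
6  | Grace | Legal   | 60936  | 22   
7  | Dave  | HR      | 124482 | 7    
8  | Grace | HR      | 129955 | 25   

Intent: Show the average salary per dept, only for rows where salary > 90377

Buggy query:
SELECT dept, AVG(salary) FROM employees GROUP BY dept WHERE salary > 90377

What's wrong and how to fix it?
Bug: Row-level WHERE must come before GROUP BY in the clause order

Fix: Place WHERE between FROM and GROUP BY

Corrected query:
SELECT dept, AVG(salary) FROM employees WHERE salary > 90377 GROUP BY dept

Result:
dept    | AVG(salary)  
--------+--------------
Finance | 125759.5     
HR      | 126498.333333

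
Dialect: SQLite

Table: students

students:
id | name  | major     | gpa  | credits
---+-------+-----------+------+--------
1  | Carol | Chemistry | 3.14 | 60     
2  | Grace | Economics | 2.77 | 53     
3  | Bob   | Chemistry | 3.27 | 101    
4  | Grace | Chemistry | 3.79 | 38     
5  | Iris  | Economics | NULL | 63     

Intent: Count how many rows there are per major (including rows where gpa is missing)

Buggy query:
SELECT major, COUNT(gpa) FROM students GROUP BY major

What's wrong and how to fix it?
Bug: COUNT(gpa) skips NULLs, so groups with missing gpa are undercounted

Fix: Use COUNT(*) to count all rows regardless of NULL

Corrected query:
SELECT major, COUNT(*) FROM students GROUP BY major

Result:
major     | COUNT(*)
----------+---------
Chemistry | 3       
Economics | 2       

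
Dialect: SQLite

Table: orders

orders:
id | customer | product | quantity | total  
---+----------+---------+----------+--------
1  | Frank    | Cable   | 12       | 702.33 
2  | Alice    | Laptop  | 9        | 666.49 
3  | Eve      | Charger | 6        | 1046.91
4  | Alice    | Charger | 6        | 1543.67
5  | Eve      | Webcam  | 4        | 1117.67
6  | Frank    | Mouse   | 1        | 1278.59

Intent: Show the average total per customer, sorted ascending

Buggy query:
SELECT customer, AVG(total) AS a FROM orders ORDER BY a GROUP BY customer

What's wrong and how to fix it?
Bug: GROUP BY must precede ORDER BY

Fix: Reorder: SELECT … FROM … GROUP BY … ORDER BY …

Corrected query:
SELECT customer, AVG(total) AS a FROM orders GROUP BY customer ORDER BY a

Result:
customer | a      
---------+--------
Frank    | 990.46 
Eve      | 1082.29
Alice    | 1105.08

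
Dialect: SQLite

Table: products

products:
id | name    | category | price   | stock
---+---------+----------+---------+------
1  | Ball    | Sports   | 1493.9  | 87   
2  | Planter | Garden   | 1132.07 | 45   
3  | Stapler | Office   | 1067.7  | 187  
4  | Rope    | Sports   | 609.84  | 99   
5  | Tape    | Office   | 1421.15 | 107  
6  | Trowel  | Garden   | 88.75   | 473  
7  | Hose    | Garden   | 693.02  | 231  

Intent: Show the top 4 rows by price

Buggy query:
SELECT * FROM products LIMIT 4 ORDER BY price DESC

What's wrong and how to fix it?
Bug: ORDER BY cannot follow LIMIT; LIMIT is the final clause

Fix: Sort with ORDER BY, then apply LIMIT

Corrected query:
SELECT * FROM products ORDER BY price DESC LIMIT 4

Result:
id | name    | category | price   | stock
---+---------+----------+---------+------
1  | Ball    | Sports   | 1493.9  | 87   
5  | Tape    | Office   | 1421.15 | 107  
2  | Planter | Garden   | 1132.07 | 45   
3  | Stapler | Office   | 1067.7  | 187  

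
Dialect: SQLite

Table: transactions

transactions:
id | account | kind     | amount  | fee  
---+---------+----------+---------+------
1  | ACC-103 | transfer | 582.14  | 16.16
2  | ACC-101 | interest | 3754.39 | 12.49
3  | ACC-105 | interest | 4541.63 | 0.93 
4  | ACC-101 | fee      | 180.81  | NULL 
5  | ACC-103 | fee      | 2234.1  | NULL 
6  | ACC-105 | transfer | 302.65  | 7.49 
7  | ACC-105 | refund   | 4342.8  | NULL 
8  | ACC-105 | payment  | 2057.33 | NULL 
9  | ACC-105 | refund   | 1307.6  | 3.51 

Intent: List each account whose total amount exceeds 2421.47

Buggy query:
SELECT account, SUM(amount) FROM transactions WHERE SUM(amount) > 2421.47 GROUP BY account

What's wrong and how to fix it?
Bug: Aggregate functions cannot appear in a WHERE clause

Fix: Move the aggregate condition to a HAVING clause

Corrected query:
SELECT account, SUM(amount) FROM transactions GROUP BY account HAVING SUM(amount) > 2421.47

Result:
account | SUM(amount)
--------+------------
ACC-101 | 3935.2     
ACC-103 | 2816.24    
ACC-105 | 12552.01   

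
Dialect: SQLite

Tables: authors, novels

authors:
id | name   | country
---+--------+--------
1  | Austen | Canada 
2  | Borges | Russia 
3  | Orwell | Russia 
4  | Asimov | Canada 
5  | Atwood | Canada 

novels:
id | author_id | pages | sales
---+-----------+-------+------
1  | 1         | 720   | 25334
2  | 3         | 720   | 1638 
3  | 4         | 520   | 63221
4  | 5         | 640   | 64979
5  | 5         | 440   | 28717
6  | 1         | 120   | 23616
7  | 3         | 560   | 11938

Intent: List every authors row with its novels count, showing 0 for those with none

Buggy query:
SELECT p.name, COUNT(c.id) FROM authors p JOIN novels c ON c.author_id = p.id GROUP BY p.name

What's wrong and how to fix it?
Bug: An inner join excludes parents with zero children

Fix: Switch to LEFT JOIN to retain unmatched parent rows

Corrected query:
SELECT p.name, COUNT(c.id) FROM authors p LEFT JOIN novels c ON c.author_id = p.id GROUP BY p.name

Result:
name   | COUNT(c.id)
-------+------------
Asimov | 1          
Atwood | 2          
Austen | 2          
Borges | 0          
Orwell | 2          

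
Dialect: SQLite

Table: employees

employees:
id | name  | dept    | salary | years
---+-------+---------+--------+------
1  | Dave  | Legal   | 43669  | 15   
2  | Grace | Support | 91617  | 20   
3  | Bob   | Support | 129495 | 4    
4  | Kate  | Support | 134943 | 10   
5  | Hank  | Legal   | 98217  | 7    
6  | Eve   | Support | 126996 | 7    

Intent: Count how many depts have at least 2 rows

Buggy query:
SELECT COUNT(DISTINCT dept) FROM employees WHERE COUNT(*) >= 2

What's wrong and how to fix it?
Bug: COUNT(*) cannot appear in WHERE; the per-group count doesn't exist yet

Fix: Use a subquery that GROUPs and filters with HAVING, then count its rows

Corrected query:
SELECT COUNT(*) FROM (SELECT dept FROM employees GROUP BY dept HAVING COUNT(*) >= 2)

Result:
COUNT(*)
--------
2       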